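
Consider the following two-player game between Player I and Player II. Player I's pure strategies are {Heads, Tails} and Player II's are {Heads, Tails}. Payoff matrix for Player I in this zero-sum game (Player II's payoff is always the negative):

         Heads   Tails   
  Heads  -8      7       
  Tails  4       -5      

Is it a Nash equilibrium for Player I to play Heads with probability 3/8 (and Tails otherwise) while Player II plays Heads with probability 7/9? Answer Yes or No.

No

Given Player II's mix q = 7/9, Player I's payoff from Heads is -14/3 but from Tails is 2. Player I strictly prefers Tails, so Player I would not mix.
So the proposed profile is not a Nash equilibrium.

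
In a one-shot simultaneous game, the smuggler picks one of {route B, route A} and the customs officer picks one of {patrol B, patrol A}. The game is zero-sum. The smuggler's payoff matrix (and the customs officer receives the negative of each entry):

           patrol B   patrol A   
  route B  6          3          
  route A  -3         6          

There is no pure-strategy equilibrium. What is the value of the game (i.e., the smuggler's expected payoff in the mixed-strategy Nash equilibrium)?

v = 15/4

The customs officer's mix must leave the smuggler indifferent between route B and route A.
  the smuggler's expected payoff from route B: q·6 + (1−q)·3 = 3q + 3
  the smuggler's expected payoff from route A: q·(-3) + (1−q)·6 = -9q + 6
  3q + 3 = -9q + 6  ⇒  12q = 3  ⇒  q = 1/4.
The value is the smuggler's expected payoff against this mix (using route B): (1/4)·6 + (3/4)·3 = 15/4.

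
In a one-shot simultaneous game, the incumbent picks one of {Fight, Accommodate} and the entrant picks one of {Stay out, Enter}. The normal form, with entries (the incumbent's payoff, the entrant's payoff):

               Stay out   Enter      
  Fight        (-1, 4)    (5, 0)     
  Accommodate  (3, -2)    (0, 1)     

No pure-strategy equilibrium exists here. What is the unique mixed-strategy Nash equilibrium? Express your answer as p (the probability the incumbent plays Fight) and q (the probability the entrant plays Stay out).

The incumbent's mix must leave the entrant indifferent between Stay out and Enter.
  the entrant's expected payoff from Stay out: p·4 + (1−p)·(-2) = 6p - 2
  the entrant's expected payoff from Enter: p·0 + (1−p)·1 = -p + 1
  6p - 2 = -p + 1  ⇒  7p = 3  ⇒  p = 3/7.
For the incumbent to be willing to mix, the incumbent must be indifferent between Fight and Accommodate, which pins down the entrant's mix.
  the incumbent's payoff from Fight: q·(-1) + (1−q)·5 = -6q + 5
  the incumbent's payoff from Accommodate: q·3 + (1−q)·0 = 3q
  -6q + 5 = 3q  ⇒  -9q = -5  ⇒  q = 5/9.

p = 3/7, q = 5/9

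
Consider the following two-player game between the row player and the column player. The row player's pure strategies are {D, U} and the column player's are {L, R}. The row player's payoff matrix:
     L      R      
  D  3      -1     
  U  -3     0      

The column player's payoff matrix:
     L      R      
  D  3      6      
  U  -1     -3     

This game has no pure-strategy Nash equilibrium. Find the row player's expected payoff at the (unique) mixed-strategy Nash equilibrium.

Set the row player's expected payoff from D equal to that from U:
  the row player's expected payoff from D: q·3 + (1−q)·(-1) = 4q - 1
  the row player's expected payoff from U: q·(-3) + (1−q)·0 = -3q
  4q - 1 = -3q  ⇒  7q = 1  ⇒  q = 1/7.
At equilibrium the row player is indifferent across rows, so the row player's payoff equals the payoff from D: (1/7)·3 + (6/7)·(-1) = -3/7.

-3/7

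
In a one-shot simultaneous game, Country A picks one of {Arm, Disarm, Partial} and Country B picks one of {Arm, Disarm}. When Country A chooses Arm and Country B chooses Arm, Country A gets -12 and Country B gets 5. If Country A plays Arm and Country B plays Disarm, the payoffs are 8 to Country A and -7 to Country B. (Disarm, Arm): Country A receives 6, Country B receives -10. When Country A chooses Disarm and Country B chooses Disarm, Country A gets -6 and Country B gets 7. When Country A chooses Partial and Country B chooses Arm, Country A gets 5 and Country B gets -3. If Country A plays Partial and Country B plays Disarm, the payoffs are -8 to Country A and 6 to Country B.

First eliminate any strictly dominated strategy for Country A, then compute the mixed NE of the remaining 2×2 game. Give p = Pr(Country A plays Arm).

Country A's strategy Partial is strictly dominated by Disarm: 6 > 5 and -6 > -8. Eliminate Partial.
Country A's mix must leave Country B indifferent between Arm and Disarm.
  Country B's payoff to Arm: p·5 + (1−p)·(-10) = 15p - 10
  Country B's payoff to Disarm: p·(-7) + (1−p)·7 = -14p + 7
  15p - 10 = -14p + 7  ⇒  29p = 17  ⇒  p = 17/29.

p = 17/29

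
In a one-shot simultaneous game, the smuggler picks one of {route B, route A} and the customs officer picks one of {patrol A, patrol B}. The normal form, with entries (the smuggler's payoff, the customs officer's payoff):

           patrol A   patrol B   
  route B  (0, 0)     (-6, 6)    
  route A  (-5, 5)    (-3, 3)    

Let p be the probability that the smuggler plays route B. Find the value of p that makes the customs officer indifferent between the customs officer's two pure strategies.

In a mixed equilibrium the customs officer is indifferent between patrol A and patrol B; this condition fixes p.
  the customs officer's payoff to patrol A: p·0 + (1−p)·5 = -5p + 5
  the customs officer's payoff to patrol B: p·6 + (1−p)·3 = 3p + 3
  -5p + 5 = 3p + 3  ⇒  -8p = -2  ⇒  p = 1/4.

p = 1/4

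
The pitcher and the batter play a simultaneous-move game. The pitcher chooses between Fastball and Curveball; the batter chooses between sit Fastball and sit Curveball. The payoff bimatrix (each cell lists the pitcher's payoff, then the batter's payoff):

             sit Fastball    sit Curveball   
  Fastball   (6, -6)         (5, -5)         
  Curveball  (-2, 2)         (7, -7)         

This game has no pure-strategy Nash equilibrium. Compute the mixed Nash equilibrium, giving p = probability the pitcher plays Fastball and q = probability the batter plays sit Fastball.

Set the batter's expected payoff from sit Fastball equal to that from sit Curveball:
  the batter's expected payoff from sit Fastball: p·(-6) + (1−p)·2 = -8p + 2
  the batter's expected payoff from sit Curveball: p·(-5) + (1−p)·(-7) = 2p - 7
  -8p + 2 = 2p - 7  ⇒  -10p = -9  ⇒  p = 9/10.
The pitcher's indifference between Fastball and Curveball determines the batter's mixing probability q:
  the pitcher's expected payoff from Fastball: q·6 + (1−q)·5 = q + 5
  the pitcher's expected payoff from Curveball: q·(-2) + (1−q)·7 = -9q + 7
  q + 5 = -9q + 7  ⇒  10q = 2  ⇒  q = 1/5.

p = 9/10, q = 1/5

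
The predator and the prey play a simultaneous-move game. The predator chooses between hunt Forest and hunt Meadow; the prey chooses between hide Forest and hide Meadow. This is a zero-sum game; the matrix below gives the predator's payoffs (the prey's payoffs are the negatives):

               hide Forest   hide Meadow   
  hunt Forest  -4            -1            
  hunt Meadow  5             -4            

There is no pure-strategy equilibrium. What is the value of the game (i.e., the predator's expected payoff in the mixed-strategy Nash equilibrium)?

v = -7/4

In a mixed equilibrium the predator is indifferent between hunt Forest and hunt Meadow; this condition fixes q.
  the predator's payoff from hunt Forest: q·(-4) + (1−q)·(-1) = -3q - 1
  the predator's payoff from hunt Meadow: q·5 + (1−q)·(-4) = 9q - 4
  -3q - 1 = 9q - 4  ⇒  -12q = -3  ⇒  q = 1/4.
The value is the predator's expected payoff against this mix (using hunt Forest): (1/4)·(-4) + (3/4)·(-1) = -7/4.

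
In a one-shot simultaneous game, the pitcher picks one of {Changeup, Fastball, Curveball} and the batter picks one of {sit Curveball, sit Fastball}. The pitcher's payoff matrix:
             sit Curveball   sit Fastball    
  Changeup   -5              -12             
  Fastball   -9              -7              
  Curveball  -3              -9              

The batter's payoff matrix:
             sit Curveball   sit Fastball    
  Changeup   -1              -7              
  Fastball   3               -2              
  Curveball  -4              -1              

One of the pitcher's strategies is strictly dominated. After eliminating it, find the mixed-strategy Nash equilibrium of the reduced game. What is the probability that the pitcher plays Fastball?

p = 3/8

The pitcher's strategy Changeup is strictly dominated by Curveball: -3 > -5 and -9 > -12. Eliminate Changeup.
Set the batter's expected payoff from sit Curveball equal to that from sit Fastball:
  the batter's payoff to sit Curveball: p·3 + (1−p)·(-4) = 7p - 4
  the batter's payoff to sit Fastball: p·(-2) + (1−p)·(-1) = -p - 1
  7p - 4 = -p - 1  ⇒  8p = 3  ⇒  p = 3/8.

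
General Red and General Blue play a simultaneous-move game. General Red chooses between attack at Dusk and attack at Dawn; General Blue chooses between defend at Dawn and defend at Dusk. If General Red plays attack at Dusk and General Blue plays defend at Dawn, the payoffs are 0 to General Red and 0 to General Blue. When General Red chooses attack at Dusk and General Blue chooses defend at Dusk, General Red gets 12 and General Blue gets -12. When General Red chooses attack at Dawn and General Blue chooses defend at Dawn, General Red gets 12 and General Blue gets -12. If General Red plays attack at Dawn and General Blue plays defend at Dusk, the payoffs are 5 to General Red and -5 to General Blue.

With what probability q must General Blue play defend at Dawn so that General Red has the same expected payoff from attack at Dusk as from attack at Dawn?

q = 7/19

In a mixed equilibrium General Red is indifferent between attack at Dusk and attack at Dawn; this condition fixes q.
  General Red's payoff to attack at Dusk: q·0 + (1−q)·12 = -12q + 12
  General Red's payoff to attack at Dawn: q·12 + (1−q)·5 = 7q + 5
  -12q + 12 = 7q + 5  ⇒  -19q = -7  ⇒  q = 7/19.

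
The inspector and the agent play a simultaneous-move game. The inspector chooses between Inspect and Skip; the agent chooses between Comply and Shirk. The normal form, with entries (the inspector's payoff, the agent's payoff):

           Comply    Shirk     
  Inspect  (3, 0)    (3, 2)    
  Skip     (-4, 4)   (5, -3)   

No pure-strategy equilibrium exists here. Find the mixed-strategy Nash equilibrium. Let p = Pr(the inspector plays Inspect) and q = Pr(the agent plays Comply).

In a mixed equilibrium the agent is indifferent between Comply and Shirk; this condition fixes p.
  the agent's payoff to Comply: p·0 + (1−p)·4 = -4p + 4
  the agent's payoff to Shirk: p·2 + (1−p)·(-3) = 5p - 3
  -4p + 4 = 5p - 3  ⇒  -9p = -7  ⇒  p = 7/9.
For the inspector to be willing to mix, the inspector must be indifferent between Inspect and Skip, which pins down the agent's mix.
  the inspector's payoff to Inspect: q·3 + (1−q)·3 = 3
  the inspector's payoff to Skip: q·(-4) + (1−q)·5 = -9q + 5
  3 = -9q + 5  ⇒  9q = 2  ⇒  q = 2/9.

p = 7/9, q = 2/9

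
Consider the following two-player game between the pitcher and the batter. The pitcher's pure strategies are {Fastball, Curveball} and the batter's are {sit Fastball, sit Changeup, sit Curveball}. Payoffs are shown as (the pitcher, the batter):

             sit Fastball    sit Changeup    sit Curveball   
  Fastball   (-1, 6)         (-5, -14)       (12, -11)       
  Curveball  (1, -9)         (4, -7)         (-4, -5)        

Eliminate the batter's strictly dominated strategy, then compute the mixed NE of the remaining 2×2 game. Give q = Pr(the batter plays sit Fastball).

q = 8/9

The batter's strategy sit Changeup is strictly dominated by sit Curveball: -11 > -14 and -5 > -7. Eliminate sit Changeup.
In a mixed equilibrium the pitcher is indifferent between Fastball and Curveball; this condition fixes q.
  the pitcher's expected payoff from Fastball: q·(-1) + (1−q)·12 = -13q + 12
  the pitcher's expected payoff from Curveball: q·1 + (1−q)·(-4) = 5q - 4
  -13q + 12 = 5q - 4  ⇒  -18q = -16  ⇒  q = 8/9.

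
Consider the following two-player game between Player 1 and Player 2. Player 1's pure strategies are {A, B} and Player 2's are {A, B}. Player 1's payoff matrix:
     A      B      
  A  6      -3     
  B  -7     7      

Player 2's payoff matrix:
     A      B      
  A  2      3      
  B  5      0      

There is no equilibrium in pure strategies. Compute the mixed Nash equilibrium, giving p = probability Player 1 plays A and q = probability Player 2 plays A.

Player 2's indifference between A and B determines Player 1's mixing probability p:
  Player 2's expected payoff from A: p·2 + (1−p)·5 = -3p + 5
  Player 2's expected payoff from B: p·3 + (1−p)·0 = 3p
  -3p + 5 = 3p  ⇒  -6p = -5  ⇒  p = 5/6.
Set Player 1's expected payoff from A equal to that from B:
  Player 1's expected payoff from A: q·6 + (1−q)·(-3) = 9q - 3
  Player 1's expected payoff from B: q·(-7) + (1−q)·7 = -14q + 7
  9q - 3 = -14q + 7  ⇒  23q = 10  ⇒  q = 10/23.

p = 5/6, q = 10/23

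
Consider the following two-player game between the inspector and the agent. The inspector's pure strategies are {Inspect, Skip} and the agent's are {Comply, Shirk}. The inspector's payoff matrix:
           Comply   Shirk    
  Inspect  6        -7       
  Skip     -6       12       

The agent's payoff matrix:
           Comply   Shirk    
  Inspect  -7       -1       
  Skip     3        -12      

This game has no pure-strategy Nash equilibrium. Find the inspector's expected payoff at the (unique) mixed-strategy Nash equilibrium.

Set the inspector's expected payoff from Inspect equal to that from Skip:
  the inspector's payoff from Inspect: q·6 + (1−q)·(-7) = 13q - 7
  the inspector's payoff from Skip: q·(-6) + (1−q)·12 = -18q + 12
  13q - 7 = -18q + 12  ⇒  31q = 19  ⇒  q = 19/31.
At equilibrium the inspector is indifferent across rows, so the inspector's payoff equals the payoff from Inspect: (19/31)·6 + (12/31)·(-7) = 30/31.

30/31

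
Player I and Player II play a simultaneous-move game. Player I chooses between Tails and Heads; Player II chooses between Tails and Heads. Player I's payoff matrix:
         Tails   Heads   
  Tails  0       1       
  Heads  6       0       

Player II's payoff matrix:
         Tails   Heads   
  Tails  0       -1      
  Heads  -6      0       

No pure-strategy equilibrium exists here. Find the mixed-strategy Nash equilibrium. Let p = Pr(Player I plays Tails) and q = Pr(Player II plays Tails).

Set Player II's expected payoff from Tails equal to that from Heads:
  Player II's payoff from Tails: p·0 + (1−p)·(-6) = 6p - 6
  Player II's payoff from Heads: p·(-1) + (1−p)·0 = -p
  6p - 6 = -p  ⇒  7p = 6  ⇒  p = 6/7.
In a mixed equilibrium Player I is indifferent between Tails and Heads; this condition fixes q.
  Player I's payoff from Tails: q·0 + (1−q)·1 = -q + 1
  Player I's payoff from Heads: q·6 + (1−q)·0 = 6q
  -q + 1 = 6q  ⇒  -7q = -1  ⇒  q = 1/7.

p = 6/7, q = 1/7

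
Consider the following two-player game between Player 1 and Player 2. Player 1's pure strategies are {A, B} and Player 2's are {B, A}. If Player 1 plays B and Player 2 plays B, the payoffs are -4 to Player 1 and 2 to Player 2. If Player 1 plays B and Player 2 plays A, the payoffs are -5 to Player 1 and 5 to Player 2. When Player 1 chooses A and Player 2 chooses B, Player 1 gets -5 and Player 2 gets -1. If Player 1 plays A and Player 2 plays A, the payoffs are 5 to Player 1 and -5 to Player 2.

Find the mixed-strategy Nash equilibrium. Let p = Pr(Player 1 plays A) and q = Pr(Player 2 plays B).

p = 3/7, q = 10/11

Set Player 2's expected payoff from B equal to that from A:
  Player 2's expected payoff from B: p·(-1) + (1−p)·2 = -3p + 2
  Player 2's expected payoff from A: p·(-5) + (1−p)·5 = -10p + 5
  -3p + 2 = -10p + 5  ⇒  7p = 3  ⇒  p = 3/7.
Set Player 1's expected payoff from A equal to that from B:
  Player 1's payoff from A: q·(-5) + (1−q)·5 = -10q + 5
  Player 1's payoff from B: q·(-4) + (1−q)·(-5) = q - 5
  -10q + 5 = q - 5  ⇒  -11q = -10  ⇒  q = 10/11.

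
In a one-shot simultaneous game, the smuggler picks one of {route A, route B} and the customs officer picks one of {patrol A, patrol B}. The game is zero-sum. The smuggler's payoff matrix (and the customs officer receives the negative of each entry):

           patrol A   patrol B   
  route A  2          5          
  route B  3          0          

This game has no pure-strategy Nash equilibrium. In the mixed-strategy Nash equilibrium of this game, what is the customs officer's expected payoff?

In a mixed equilibrium the customs officer is indifferent between patrol A and patrol B; this condition fixes p.
  the customs officer's payoff from patrol A: p·(-2) + (1−p)·(-3) = p - 3
  the customs officer's payoff from patrol B: p·(-5) + (1−p)·0 = -5p
  p - 3 = -5p  ⇒  6p = 3  ⇒  p = 1/2.
At equilibrium the customs officer is indifferent across columns, so the customs officer's payoff equals the payoff from patrol A: (1/2)·(-2) + (1/2)·(-3) = -5/2.

-5/2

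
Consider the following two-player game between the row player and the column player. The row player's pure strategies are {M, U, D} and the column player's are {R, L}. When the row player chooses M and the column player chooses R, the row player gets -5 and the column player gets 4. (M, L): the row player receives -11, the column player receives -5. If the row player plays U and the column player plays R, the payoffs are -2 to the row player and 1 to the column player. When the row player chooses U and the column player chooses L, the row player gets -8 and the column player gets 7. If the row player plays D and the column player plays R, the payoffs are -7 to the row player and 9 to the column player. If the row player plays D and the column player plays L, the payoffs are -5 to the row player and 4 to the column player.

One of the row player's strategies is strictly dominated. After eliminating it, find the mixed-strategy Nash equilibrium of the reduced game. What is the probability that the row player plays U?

p = 5/11

The row player's strategy M is strictly dominated by U: -2 > -5 and -8 > -11. Eliminate M.
Set the column player's expected payoff from R equal to that from L:
  the column player's payoff to R: p·1 + (1−p)·9 = -8p + 9
  the column player's payoff to L: p·7 + (1−p)·4 = 3p + 4
  -8p + 9 = 3p + 4  ⇒  -11p = -5  ⇒  p = 5/11.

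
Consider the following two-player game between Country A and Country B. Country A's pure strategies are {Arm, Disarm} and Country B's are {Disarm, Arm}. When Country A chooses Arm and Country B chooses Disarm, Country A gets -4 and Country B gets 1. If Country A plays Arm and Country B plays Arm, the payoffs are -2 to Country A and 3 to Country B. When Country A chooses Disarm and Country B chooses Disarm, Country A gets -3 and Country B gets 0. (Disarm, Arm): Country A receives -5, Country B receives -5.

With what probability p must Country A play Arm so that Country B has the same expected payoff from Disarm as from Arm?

p = 5/7

Set Country B's expected payoff from Disarm equal to that from Arm:
  Country B's expected payoff from Disarm: p·1 + (1−p)·0 = p
  Country B's expected payoff from Arm: p·3 + (1−p)·(-5) = 8p - 5
  p = 8p - 5  ⇒  -7p = -5  ⇒  p = 5/7.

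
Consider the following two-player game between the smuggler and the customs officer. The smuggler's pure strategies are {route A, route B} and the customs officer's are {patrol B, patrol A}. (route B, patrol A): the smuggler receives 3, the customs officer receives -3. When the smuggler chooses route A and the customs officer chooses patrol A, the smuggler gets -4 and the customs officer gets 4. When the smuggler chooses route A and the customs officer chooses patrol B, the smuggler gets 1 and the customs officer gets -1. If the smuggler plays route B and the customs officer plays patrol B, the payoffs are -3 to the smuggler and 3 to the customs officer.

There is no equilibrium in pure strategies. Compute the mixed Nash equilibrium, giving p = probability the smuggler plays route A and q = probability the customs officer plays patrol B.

p = 6/11, q = 7/11

For the customs officer to be willing to mix, the customs officer must be indifferent between patrol B and patrol A, which pins down the smuggler's mix.
  the customs officer's expected payoff from patrol B: p·(-1) + (1−p)·3 = -4p + 3
  the customs officer's expected payoff from patrol A: p·4 + (1−p)·(-3) = 7p - 3
  -4p + 3 = 7p - 3  ⇒  -11p = -6  ⇒  p = 6/11.
The customs officer's mix must leave the smuggler indifferent between route A and route B.
  the smuggler's expected payoff from route A: q·1 + (1−q)·(-4) = 5q - 4
  the smuggler's expected payoff from route B: q·(-3) + (1−q)·3 = -6q + 3
  5q - 4 = -6q + 3  ⇒  11q = 7  ⇒  q = 7/11.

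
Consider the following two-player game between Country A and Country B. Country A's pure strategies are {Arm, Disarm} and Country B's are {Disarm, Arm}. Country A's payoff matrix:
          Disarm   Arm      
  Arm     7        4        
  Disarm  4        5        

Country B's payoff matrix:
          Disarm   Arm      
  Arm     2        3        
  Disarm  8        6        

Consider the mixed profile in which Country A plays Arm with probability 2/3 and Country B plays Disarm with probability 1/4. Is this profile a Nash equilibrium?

Check Country B's indifference given Country A's mix p = 2/3:
  payoff from Disarm = 4; payoff from Arm = 4 — equal.
Check Country A's indifference given Country B's mix q = 1/4:
  payoff from Arm = 19/4; payoff from Disarm = 19/4 — equal.
Both players are indifferent, so neither can profitably deviate.

Yes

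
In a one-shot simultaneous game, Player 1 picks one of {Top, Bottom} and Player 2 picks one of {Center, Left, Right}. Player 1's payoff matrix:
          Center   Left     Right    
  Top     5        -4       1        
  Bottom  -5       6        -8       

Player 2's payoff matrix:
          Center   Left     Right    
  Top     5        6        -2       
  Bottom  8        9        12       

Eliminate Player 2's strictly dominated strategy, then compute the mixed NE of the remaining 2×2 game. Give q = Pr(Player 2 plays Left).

q = 9/19

Player 2's strategy Center is strictly dominated by Left: 6 > 5 and 9 > 8. Eliminate Center.
Player 1's indifference between Top and Bottom determines Player 2's mixing probability q:
  Player 1's expected payoff from Top: q·(-4) + (1−q)·1 = -5q + 1
  Player 1's expected payoff from Bottom: q·6 + (1−q)·(-8) = 14q - 8
  -5q + 1 = 14q - 8  ⇒  -19q = -9  ⇒  q = 9/19.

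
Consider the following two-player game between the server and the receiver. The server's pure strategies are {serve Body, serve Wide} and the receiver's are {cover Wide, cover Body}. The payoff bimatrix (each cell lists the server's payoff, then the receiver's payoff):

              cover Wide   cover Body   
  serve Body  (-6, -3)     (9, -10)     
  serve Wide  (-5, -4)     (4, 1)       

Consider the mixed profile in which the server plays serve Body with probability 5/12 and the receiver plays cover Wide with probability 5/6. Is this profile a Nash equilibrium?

Yes

Check the receiver's indifference given the server's mix p = 5/12:
  payoff from cover Wide = -43/12; payoff from cover Body = -43/12 — equal.
Check the server's indifference given the receiver's mix q = 5/6:
  payoff from serve Body = -7/2; payoff from serve Wide = -7/2 — equal.
Both players are indifferent, so neither can profitably deviate.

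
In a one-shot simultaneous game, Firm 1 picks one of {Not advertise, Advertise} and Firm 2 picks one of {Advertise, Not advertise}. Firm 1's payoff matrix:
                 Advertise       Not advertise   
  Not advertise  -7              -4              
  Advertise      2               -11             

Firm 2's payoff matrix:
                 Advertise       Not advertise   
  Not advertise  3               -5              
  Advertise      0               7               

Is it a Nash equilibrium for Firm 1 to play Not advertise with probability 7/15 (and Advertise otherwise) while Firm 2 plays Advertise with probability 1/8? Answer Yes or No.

No

Given Firm 2's mix q = 1/8, Firm 1's payoff from Not advertise is -35/8 but from Advertise is -75/8. Firm 1 strictly prefers Not advertise, so Firm 1 would not mix.
So the proposed profile is not a Nash equilibrium.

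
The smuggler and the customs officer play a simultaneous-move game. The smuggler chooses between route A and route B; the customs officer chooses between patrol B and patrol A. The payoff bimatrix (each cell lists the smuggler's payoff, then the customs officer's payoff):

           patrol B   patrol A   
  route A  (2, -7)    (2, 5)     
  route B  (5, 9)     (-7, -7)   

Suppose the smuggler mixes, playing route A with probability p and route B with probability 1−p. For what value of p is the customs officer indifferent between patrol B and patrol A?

p = 4/7

For the customs officer to be willing to mix, the customs officer must be indifferent between patrol B and patrol A, which pins down the smuggler's mix.
  the customs officer's payoff to patrol B: p·(-7) + (1−p)·9 = -16p + 9
  the customs officer's payoff to patrol A: p·5 + (1−p)·(-7) = 12p - 7
  -16p + 9 = 12p - 7  ⇒  -28p = -16  ⇒  p = 4/7.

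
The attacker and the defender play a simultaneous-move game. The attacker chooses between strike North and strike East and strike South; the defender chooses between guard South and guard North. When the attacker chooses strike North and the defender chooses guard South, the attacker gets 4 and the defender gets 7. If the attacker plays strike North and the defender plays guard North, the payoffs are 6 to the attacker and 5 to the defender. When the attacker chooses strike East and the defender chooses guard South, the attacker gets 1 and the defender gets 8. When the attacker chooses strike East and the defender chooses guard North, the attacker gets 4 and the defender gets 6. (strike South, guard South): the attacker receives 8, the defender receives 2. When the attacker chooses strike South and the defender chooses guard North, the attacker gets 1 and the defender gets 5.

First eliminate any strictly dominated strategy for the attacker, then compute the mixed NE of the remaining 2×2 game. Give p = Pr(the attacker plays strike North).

The attacker's strategy strike East is strictly dominated by strike North: 4 > 1 and 6 > 4. Eliminate strike East.
In a mixed equilibrium the defender is indifferent between guard South and guard North; this condition fixes p.
  the defender's payoff from guard South: p·7 + (1−p)·2 = 5p + 2
  the defender's payoff from guard North: p·5 + (1−p)·5 = 5
  5p + 2 = 5  ⇒  5p = 3  ⇒  p = 3/5.

p = 3/5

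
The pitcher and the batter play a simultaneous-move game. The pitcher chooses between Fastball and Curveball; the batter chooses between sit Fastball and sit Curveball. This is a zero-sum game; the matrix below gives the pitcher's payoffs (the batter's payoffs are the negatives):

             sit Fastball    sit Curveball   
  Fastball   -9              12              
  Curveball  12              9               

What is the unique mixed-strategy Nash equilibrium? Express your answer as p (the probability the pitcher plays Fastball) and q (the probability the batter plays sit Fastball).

For the batter to be willing to mix, the batter must be indifferent between sit Fastball and sit Curveball, which pins down the pitcher's mix.
  the batter's expected payoff from sit Fastball: p·9 + (1−p)·(-12) = 21p - 12
  the batter's expected payoff from sit Curveball: p·(-12) + (1−p)·(-9) = -3p - 9
  21p - 12 = -3p - 9  ⇒  24p = 3  ⇒  p = 1/8.
In a mixed equilibrium the pitcher is indifferent between Fastball and Curveball; this condition fixes q.
  the pitcher's payoff from Fastball: q·(-9) + (1−q)·12 = -21q + 12
  the pitcher's payoff from Curveball: q·12 + (1−q)·9 = 3q + 9
  -21q + 12 = 3q + 9  ⇒  -24q = -3  ⇒  q = 1/8.

p = 1/8, q = 1/8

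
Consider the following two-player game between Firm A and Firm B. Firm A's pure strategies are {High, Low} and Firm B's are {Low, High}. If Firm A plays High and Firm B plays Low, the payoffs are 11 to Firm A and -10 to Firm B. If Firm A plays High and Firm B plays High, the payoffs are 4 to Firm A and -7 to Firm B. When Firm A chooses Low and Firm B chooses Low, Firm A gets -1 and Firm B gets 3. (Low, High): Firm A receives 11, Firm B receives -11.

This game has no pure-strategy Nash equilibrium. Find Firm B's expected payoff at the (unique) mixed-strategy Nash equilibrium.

-131/17

In a mixed equilibrium Firm B is indifferent between Low and High; this condition fixes p.
  Firm B's expected payoff from Low: p·(-10) + (1−p)·3 = -13p + 3
  Firm B's expected payoff from High: p·(-7) + (1−p)·(-11) = 4p - 11
  -13p + 3 = 4p - 11  ⇒  -17p = -14  ⇒  p = 14/17.
At equilibrium Firm B is indifferent across columns, so Firm B's payoff equals the payoff from Low: (14/17)·(-10) + (3/17)·3 = -131/17.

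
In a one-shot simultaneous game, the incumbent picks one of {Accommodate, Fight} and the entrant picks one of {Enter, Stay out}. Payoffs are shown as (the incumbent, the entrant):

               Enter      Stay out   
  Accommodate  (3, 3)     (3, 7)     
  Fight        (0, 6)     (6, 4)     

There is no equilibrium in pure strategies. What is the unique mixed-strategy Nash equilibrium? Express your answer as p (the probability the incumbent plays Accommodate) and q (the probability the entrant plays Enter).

p = 1/3, q = 1/2

The entrant's indifference between Enter and Stay out determines the incumbent's mixing probability p:
  the entrant's payoff from Enter: p·3 + (1−p)·6 = -3p + 6
  the entrant's payoff from Stay out: p·7 + (1−p)·4 = 3p + 4
  -3p + 6 = 3p + 4  ⇒  -6p = -2  ⇒  p = 1/3.
Set the incumbent's expected payoff from Accommodate equal to that from Fight:
  the incumbent's expected payoff from Accommodate: q·3 + (1−q)·3 = 3
  the incumbent's expected payoff from Fight: q·0 + (1−q)·6 = -6q + 6
  3 = -6q + 6  ⇒  6q = 3  ⇒  q = 1/2.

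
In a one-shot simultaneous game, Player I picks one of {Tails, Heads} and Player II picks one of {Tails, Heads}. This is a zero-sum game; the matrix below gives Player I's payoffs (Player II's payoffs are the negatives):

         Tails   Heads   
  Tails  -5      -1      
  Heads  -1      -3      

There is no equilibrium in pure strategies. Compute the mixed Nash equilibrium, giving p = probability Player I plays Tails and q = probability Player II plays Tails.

p = 1/3, q = 1/3

Player I's mix must leave Player II indifferent between Tails and Heads.
  Player II's payoff from Tails: p·5 + (1−p)·1 = 4p + 1
  Player II's payoff from Heads: p·1 + (1−p)·3 = -2p + 3
  4p + 1 = -2p + 3  ⇒  6p = 2  ⇒  p = 1/3.
Set Player I's expected payoff from Tails equal to that from Heads:
  Player I's payoff to Tails: q·(-5) + (1−q)·(-1) = -4q - 1
  Player I's payoff to Heads: q·(-1) + (1−q)·(-3) = 2q - 3
  -4q - 1 = 2q - 3  ⇒  -6q = -2  ⇒  q = 1/3.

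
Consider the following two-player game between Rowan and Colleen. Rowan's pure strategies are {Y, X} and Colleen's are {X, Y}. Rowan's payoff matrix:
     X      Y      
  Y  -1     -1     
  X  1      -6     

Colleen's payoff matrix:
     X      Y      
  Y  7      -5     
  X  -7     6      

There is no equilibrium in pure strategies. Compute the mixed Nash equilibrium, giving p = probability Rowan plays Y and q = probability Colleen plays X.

p = 13/25, q = 5/7

Rowan's mix must leave Colleen indifferent between X and Y.
  Colleen's payoff to X: p·7 + (1−p)·(-7) = 14p - 7
  Colleen's payoff to Y: p·(-5) + (1−p)·6 = -11p + 6
  14p - 7 = -11p + 6  ⇒  25p = 13  ⇒  p = 13/25.
Set Rowan's expected payoff from Y equal to that from X:
  Rowan's payoff to Y: q·(-1) + (1−q)·(-1) = -1
  Rowan's payoff to X: q·1 + (1−q)·(-6) = 7q - 6
  -1 = 7q - 6  ⇒  -7q = -5  ⇒  q = 5/7.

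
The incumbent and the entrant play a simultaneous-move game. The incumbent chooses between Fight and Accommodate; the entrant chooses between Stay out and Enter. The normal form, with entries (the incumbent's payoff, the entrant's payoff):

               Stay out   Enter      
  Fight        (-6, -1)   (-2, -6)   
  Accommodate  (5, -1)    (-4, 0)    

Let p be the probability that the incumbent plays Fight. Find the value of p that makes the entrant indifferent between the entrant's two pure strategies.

p = 1/6

For the entrant to be willing to mix, the entrant must be indifferent between Stay out and Enter, which pins down the incumbent's mix.
  the entrant's payoff from Stay out: p·(-1) + (1−p)·(-1) = -1
  the entrant's payoff from Enter: p·(-6) + (1−p)·0 = -6p
  -1 = -6p  ⇒  6p = 1  ⇒  p = 1/6.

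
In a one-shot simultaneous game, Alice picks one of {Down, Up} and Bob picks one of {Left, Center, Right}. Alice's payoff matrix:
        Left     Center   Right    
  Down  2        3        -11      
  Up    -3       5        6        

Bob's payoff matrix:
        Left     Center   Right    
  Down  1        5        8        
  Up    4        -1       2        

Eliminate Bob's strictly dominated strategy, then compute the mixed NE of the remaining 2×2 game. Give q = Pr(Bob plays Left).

q = 17/22

Bob's strategy Center is strictly dominated by Right: 8 > 5 and 2 > -1. Eliminate Center.
Bob's mix must leave Alice indifferent between Down and Up.
  Alice's expected payoff from Down: q·2 + (1−q)·(-11) = 13q - 11
  Alice's expected payoff from Up: q·(-3) + (1−q)·6 = -9q + 6
  13q - 11 = -9q + 6  ⇒  22q = 17  ⇒  q = 17/22.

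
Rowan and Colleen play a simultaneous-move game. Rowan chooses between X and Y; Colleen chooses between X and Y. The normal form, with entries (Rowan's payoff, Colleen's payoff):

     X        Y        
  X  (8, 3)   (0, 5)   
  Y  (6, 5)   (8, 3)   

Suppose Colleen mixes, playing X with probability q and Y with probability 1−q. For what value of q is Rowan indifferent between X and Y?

q = 4/5

For Rowan to be willing to mix, Rowan must be indifferent between X and Y, which pins down Colleen's mix.
  Rowan's payoff from X: q·8 + (1−q)·0 = 8q
  Rowan's payoff from Y: q·6 + (1−q)·8 = -2q + 8
  8q = -2q + 8  ⇒  10q = 8  ⇒  q = 4/5.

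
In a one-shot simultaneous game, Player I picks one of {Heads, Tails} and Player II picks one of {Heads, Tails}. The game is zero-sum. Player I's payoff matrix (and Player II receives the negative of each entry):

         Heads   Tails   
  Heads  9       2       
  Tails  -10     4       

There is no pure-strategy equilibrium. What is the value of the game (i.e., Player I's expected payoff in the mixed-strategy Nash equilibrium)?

v = 8/3

Player I's indifference between Heads and Tails determines Player II's mixing probability q:
  Player I's expected payoff from Heads: q·9 + (1−q)·2 = 7q + 2
  Player I's expected payoff from Tails: q·(-10) + (1−q)·4 = -14q + 4
  7q + 2 = -14q + 4  ⇒  21q = 2  ⇒  q = 2/21.
The value is Player I's expected payoff against this mix (using Heads): (2/21)·9 + (19/21)·2 = 8/3.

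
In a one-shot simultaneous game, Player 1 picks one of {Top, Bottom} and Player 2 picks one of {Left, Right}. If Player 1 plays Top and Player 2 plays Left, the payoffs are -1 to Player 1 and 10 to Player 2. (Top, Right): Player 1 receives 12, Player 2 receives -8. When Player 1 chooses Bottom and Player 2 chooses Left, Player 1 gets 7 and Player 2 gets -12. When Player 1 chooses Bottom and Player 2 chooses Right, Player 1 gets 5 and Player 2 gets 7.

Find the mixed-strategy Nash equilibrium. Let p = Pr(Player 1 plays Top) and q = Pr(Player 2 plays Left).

p = 19/37, q = 7/15

Set Player 2's expected payoff from Left equal to that from Right:
  Player 2's expected payoff from Left: p·10 + (1−p)·(-12) = 22p - 12
  Player 2's expected payoff from Right: p·(-8) + (1−p)·7 = -15p + 7
  22p - 12 = -15p + 7  ⇒  37p = 19  ⇒  p = 19/37.
In a mixed equilibrium Player 1 is indifferent between Top and Bottom; this condition fixes q.
  Player 1's payoff from Top: q·(-1) + (1−q)·12 = -13q + 12
  Player 1's payoff from Bottom: q·7 + (1−q)·5 = 2q + 5
  -13q + 12 = 2q + 5  ⇒  -15q = -7  ⇒  q = 7/15.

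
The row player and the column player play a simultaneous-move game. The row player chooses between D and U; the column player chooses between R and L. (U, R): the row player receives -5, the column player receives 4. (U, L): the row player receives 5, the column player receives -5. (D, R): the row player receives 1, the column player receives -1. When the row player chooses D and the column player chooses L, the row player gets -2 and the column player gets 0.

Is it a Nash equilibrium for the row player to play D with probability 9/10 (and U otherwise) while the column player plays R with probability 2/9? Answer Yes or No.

No

Given the column player's mix q = 2/9, the row player's payoff from D is -4/3 but from U is 25/9. The row player strictly prefers U, so the row player would not mix.
So the proposed profile is not a Nash equilibrium.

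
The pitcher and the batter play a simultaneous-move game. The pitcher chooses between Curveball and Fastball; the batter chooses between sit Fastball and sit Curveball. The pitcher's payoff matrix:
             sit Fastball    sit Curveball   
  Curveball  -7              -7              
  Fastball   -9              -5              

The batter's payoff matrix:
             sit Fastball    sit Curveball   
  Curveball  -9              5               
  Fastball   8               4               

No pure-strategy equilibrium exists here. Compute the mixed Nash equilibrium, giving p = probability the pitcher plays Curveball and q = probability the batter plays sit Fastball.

p = 2/9, q = 1/2

The batter's indifference between sit Fastball and sit Curveball determines the pitcher's mixing probability p:
  the batter's payoff from sit Fastball: p·(-9) + (1−p)·8 = -17p + 8
  the batter's payoff from sit Curveball: p·5 + (1−p)·4 = p + 4
  -17p + 8 = p + 4  ⇒  -18p = -4  ⇒  p = 2/9.
Set the pitcher's expected payoff from Curveball equal to that from Fastball:
  the pitcher's payoff to Curveball: q·(-7) + (1−q)·(-7) = -7
  the pitcher's payoff to Fastball: q·(-9) + (1−q)·(-5) = -4q - 5
  -7 = -4q - 5  ⇒  4q = 2  ⇒  q = 1/2.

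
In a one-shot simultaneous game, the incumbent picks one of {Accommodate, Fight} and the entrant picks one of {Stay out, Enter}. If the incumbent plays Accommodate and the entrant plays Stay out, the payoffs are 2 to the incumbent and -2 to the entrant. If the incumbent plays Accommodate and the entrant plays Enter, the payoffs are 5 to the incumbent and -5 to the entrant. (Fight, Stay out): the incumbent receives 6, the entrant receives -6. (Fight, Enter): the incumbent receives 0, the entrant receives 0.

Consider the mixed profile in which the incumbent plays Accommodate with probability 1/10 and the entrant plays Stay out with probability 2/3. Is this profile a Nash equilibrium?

No

Given the incumbent's mix p = 1/10, the entrant's payoff from Stay out is -28/5 but from Enter is -1/2. The entrant strictly prefers Enter, so the entrant would not mix.
So the proposed profile is not a Nash equilibrium.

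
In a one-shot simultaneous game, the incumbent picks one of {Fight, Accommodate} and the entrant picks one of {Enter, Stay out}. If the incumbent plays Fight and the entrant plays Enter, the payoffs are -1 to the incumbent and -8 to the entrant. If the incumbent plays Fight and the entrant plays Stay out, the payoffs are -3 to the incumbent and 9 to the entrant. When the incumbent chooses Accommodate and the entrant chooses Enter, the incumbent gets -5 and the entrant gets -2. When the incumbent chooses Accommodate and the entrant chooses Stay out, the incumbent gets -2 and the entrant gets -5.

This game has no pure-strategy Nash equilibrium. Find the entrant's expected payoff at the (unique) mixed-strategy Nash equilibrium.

For the entrant to be willing to mix, the entrant must be indifferent between Enter and Stay out, which pins down the incumbent's mix.
  the entrant's expected payoff from Enter: p·(-8) + (1−p)·(-2) = -6p - 2
  the entrant's expected payoff from Stay out: p·9 + (1−p)·(-5) = 14p - 5
  -6p - 2 = 14p - 5  ⇒  -20p = -3  ⇒  p = 3/20.
At equilibrium the entrant is indifferent across columns, so the entrant's payoff equals the payoff from Enter: (3/20)·(-8) + (17/20)·(-2) = -29/10.

-29/10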